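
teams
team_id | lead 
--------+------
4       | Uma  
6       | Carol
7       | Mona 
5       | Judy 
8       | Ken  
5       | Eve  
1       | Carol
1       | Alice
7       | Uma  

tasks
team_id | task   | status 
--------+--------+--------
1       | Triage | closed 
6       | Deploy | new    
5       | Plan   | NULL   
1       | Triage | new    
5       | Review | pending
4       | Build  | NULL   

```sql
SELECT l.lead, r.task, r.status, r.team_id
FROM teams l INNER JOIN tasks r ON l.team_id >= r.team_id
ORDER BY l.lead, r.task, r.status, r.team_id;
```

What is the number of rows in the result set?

41

INNER JOIN keeps only pairs where the ON condition holds.
Matching on l.team_id >= r.team_id.
Matched pairs: 41.
Total: 41 rows.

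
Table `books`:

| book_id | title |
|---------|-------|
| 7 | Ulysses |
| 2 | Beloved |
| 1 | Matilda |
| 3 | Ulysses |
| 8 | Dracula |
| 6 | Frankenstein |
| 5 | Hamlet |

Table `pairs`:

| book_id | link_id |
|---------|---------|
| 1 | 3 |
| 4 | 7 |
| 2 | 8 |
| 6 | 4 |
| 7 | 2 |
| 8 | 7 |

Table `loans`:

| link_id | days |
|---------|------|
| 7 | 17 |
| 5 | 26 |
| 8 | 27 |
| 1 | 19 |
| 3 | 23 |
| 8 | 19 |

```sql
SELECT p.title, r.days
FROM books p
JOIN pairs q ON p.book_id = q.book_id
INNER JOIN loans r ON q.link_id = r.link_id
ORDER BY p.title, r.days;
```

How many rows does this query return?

Step 1 — p INNER JOIN q on book_id → 5 row(s).
Then INNER JOIN `loans r` on link_id: keep only rows whose q.link_id appears in r.
Result: 4 row(s).

4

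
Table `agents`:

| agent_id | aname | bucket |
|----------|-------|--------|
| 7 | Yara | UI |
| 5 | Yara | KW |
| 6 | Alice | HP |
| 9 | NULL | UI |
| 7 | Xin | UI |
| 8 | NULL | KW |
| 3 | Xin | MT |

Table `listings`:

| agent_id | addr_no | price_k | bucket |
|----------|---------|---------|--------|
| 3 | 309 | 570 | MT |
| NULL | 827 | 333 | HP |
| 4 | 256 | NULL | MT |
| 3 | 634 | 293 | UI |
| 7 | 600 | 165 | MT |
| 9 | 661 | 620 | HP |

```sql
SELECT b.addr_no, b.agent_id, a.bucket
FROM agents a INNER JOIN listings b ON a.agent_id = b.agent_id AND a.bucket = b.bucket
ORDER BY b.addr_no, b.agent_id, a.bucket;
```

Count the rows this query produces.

1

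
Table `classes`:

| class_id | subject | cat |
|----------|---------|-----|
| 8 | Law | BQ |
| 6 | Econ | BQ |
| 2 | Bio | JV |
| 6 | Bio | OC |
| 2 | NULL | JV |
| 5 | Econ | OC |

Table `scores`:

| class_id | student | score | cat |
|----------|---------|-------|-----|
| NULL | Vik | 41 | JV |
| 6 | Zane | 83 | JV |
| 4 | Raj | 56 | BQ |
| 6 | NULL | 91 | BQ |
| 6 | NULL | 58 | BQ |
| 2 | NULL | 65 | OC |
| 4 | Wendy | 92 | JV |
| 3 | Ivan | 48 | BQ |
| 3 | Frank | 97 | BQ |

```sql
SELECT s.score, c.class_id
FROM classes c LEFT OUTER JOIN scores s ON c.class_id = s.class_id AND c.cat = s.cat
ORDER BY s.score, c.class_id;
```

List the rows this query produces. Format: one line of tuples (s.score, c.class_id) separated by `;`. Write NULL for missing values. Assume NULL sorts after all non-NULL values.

(58, 6); (91, 6); (NULL, 2); (NULL, 2); (NULL, 5); (NULL, 6); (NULL, 8)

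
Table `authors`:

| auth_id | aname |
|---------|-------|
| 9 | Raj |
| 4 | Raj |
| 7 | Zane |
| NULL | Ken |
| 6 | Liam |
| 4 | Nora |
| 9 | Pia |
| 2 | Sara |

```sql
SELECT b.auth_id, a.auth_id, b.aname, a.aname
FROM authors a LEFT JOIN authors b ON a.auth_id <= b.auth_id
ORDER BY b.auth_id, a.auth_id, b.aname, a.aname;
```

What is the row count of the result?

31

LEFT JOIN keeps every row from `authors a`; unmatched rows get NULL for `authors b`'s columns.
Matching on a.auth_id <= b.auth_id. A NULL in a compared column never satisfies the condition.
- auth_id=9: 2 matching b row(s), so 2 row(s) emitted.
- auth_id=4: 6 matching b row(s), so 6 row(s) emitted.
- auth_id=7: 3 matching b row(s), so 3 row(s) emitted.
- auth_id=NULL: no b row matches, row kept with b columns NULL.
- auth_id=6: 4 matching b row(s), so 4 row(s) emitted.
- auth_id=4: 6 matching b row(s), so 6 row(s) emitted.
- auth_id=9: 2 matching b row(s), so 2 row(s) emitted.
- auth_id=2: 7 matching b row(s), so 7 row(s) emitted.
Total: 30 matched + 1 padded = 31 rows.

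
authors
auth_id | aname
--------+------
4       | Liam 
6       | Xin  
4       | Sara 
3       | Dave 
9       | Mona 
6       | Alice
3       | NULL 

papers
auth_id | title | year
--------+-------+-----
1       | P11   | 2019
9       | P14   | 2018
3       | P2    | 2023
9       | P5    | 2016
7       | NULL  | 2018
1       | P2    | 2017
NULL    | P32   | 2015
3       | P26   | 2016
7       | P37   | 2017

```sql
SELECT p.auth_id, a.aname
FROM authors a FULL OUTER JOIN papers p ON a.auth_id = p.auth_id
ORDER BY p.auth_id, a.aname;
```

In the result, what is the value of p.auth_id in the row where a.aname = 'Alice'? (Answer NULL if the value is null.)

FULL OUTER JOIN keeps every row from both sides; unmatched rows get NULL for the other side's columns.
Matching on a.auth_id = p.auth_id. A NULL in a compared column never satisfies the condition.
Matched pairs: 6; unmatched a rows kept: 4; unmatched p rows kept: 5.

NULL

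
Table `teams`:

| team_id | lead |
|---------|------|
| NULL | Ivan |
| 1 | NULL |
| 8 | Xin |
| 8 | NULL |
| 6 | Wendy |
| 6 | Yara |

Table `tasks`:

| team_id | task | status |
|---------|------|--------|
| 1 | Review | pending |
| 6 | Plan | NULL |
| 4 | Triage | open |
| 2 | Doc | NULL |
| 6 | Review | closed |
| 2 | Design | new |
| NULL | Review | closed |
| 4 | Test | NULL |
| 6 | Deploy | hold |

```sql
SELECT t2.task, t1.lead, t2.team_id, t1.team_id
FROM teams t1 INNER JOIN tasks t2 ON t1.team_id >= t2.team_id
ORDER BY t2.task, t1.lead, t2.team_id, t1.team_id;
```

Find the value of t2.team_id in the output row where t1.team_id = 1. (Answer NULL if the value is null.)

1

INNER JOIN keeps only pairs where the ON condition holds.
Matching on t1.team_id >= t2.team_id. A NULL in a compared column never satisfies the condition.
- t1 row (team_id=NULL): no match → dropped.
- t1 row (team_id=1): matches 1 t2 row(s) → 1 output row(s).
- t1 row (team_id=8): matches 8 t2 row(s) → 8 output row(s).
- t1 row (team_id=8): matches 8 t2 row(s) → 8 output row(s).
- t1 row (team_id=6): matches 8 t2 row(s) → 8 output row(s).
- t1 row (team_id=6): matches 8 t2 row(s) → 8 output row(s).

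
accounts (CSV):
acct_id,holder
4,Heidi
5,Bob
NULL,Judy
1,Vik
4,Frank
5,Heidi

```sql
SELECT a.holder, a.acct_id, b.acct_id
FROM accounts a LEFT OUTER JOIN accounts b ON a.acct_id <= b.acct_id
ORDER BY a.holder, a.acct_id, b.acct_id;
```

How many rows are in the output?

LEFT JOIN keeps every row from `accounts a`; unmatched rows get NULL for `accounts b`'s columns.
Matching on a.acct_id <= b.acct_id. A NULL in a compared column never satisfies the condition.
- acct_id=4: 4 matching b row(s), so 4 row(s) emitted.
- acct_id=5: 2 matching b row(s), so 2 row(s) emitted.
- acct_id=NULL: no b row matches, row kept with b columns NULL.
- acct_id=1: 5 matching b row(s), so 5 row(s) emitted.
- acct_id=4: 4 matching b row(s), so 4 row(s) emitted.
- acct_id=5: 2 matching b row(s), so 2 row(s) emitted.
Total: 17 matched + 1 padded = 18 rows.

18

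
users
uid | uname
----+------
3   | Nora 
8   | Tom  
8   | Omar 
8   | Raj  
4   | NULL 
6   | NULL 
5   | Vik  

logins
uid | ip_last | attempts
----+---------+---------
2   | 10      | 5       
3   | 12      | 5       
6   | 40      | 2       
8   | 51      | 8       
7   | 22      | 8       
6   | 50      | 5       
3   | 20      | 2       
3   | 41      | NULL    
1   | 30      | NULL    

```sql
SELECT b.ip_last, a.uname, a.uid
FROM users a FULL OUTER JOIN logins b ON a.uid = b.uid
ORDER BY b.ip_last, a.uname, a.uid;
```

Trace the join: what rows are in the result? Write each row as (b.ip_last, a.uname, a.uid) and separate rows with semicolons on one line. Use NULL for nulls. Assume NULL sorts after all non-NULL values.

FULL OUTER JOIN keeps every row from both sides; unmatched rows get NULL for the other side's columns.
Matching on a.uid = b.uid.
- uid=3: 3 matching b row(s), so 3 row(s) emitted.
- uid=8: 1 matching b row(s), so 1 row(s) emitted.
- uid=8: 1 matching b row(s), so 1 row(s) emitted.
- uid=8: 1 matching b row(s), so 1 row(s) emitted.
- uid=4: no b row matches, row kept with b columns NULL.
- uid=6: 2 matching b row(s), so 2 row(s) emitted.
- uid=5: no b row matches, row kept with b columns NULL.
- plus 3 unmatched b row(s), each kept with NULL a columns.

(10, NULL, NULL); (12, Nora, 3); (20, Nora, 3); (22, NULL, NULL); (30, NULL, NULL); (40, NULL, 6); (41, Nora, 3); (50, NULL, 6); (51, Omar, 8); (51, Raj, 8); (51, Tom, 8); (NULL, Vik, 5); (NULL, NULL, 4)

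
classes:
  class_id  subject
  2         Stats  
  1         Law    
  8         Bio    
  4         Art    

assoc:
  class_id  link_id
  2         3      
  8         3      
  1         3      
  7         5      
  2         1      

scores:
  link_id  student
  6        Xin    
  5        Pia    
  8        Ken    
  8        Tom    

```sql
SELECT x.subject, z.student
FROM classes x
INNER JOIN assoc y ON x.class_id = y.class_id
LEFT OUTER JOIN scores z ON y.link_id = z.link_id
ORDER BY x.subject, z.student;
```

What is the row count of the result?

Evaluate left to right. First `classes x INNER JOIN assoc y` on class_id: 4 row(s).
Then LEFT JOIN `scores z` on link_id: each of those 4 rows is kept; rows whose y.link_id has no match in z get NULL for z's columns.
Result: 4 row(s).

4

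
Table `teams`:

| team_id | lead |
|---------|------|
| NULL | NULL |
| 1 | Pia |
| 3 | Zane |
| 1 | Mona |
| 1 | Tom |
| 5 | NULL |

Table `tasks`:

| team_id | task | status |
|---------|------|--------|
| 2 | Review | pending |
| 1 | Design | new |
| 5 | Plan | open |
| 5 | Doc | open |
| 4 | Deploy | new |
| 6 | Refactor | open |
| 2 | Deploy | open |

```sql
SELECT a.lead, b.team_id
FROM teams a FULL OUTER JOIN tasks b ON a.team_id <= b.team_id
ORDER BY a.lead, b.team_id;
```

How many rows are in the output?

29

FULL OUTER JOIN keeps every row from both sides; unmatched rows get NULL for the other side's columns.
Matching on a.team_id <= b.team_id. A NULL in a compared column never satisfies the condition.
- a row (team_id=NULL): no match → kept, b columns NULL.
- a row (team_id=1): matches 7 b row(s) → 7 output row(s).
- a row (team_id=3): matches 4 b row(s) → 4 output row(s).
- a row (team_id=1): matches 7 b row(s) → 7 output row(s).
- a row (team_id=1): matches 7 b row(s) → 7 output row(s).
- a row (team_id=5): matches 3 b row(s) → 3 output row(s).
Total: 28 matched + 1 padded = 29 rows.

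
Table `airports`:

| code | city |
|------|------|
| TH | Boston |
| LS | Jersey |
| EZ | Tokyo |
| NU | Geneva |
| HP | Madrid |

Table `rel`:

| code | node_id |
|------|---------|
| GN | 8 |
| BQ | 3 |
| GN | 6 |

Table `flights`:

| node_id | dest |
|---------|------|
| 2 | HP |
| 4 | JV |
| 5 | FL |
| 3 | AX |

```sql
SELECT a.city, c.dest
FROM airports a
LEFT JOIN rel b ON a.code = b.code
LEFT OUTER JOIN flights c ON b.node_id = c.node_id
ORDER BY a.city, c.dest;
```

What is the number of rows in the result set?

Joins associate left-to-right: airports LEFT JOIN rel on code gives 5 intermediate row(s).
Then LEFT JOIN `flights c` on node_id: each of those 5 rows is kept; rows whose b.node_id has no match in c get NULL for c's columns.
Result: 5 row(s).

5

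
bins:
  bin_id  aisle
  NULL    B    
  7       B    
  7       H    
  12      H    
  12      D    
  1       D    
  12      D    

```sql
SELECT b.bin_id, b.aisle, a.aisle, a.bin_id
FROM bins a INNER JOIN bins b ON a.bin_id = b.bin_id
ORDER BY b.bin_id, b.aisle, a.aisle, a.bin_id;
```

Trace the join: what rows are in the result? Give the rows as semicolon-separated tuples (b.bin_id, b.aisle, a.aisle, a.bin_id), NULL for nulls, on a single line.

(1, D, D, 1); (7, B, B, 7); (7, B, H, 7); (7, H, B, 7); (7, H, H, 7); (12, D, D, 12); (12, D, D, 12); (12, D, D, 12); (12, D, D, 12); (12, D, H, 12); (12, D, H, 12); (12, H, D, 12); (12, H, D, 12); (12, H, H, 12)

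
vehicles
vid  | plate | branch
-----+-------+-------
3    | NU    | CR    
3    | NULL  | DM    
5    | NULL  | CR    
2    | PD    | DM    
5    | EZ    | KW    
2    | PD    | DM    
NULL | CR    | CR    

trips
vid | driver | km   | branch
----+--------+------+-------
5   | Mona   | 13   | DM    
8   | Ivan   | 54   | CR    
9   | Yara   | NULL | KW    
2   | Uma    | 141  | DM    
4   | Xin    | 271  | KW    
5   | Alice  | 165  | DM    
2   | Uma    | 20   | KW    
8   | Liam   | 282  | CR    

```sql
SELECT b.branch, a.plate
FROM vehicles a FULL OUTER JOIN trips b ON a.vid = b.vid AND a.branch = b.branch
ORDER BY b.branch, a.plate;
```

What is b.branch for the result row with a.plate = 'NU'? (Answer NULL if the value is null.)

FULL OUTER JOIN keeps every row from both sides; unmatched rows get NULL for the other side's columns.
Matching on a.vid = b.vid AND a.branch = b.branch. A NULL in a compared column never satisfies the condition.
Matched pairs: 2; unmatched a rows kept: 5; unmatched b rows kept: 7.

NULL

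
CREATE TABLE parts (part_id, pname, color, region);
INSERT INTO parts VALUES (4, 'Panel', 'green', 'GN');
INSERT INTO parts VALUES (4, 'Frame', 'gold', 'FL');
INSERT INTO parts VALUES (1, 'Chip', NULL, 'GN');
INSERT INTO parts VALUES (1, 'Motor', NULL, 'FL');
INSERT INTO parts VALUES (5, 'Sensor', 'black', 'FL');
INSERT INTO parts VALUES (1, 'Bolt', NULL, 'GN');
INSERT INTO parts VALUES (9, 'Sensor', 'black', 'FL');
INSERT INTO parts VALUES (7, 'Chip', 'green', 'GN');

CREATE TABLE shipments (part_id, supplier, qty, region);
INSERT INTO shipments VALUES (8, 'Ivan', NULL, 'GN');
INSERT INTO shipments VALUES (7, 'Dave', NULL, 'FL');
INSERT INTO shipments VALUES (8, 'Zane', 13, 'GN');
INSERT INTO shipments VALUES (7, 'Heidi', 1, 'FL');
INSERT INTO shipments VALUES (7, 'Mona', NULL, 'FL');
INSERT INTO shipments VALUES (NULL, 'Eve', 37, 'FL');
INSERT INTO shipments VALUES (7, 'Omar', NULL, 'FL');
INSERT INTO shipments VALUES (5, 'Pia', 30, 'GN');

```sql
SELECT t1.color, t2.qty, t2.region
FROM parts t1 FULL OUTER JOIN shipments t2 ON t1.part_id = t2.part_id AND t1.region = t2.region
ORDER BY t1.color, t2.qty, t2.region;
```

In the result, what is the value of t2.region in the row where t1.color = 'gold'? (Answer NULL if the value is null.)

NULL

FULL OUTER JOIN keeps every row from both sides; unmatched rows get NULL for the other side's columns.
Matching on t1.part_id = t2.part_id AND t1.region = t2.region. A NULL in a compared column never satisfies the condition.
Matched pairs: 0; unmatched t1 rows kept: 8; unmatched t2 rows kept: 8.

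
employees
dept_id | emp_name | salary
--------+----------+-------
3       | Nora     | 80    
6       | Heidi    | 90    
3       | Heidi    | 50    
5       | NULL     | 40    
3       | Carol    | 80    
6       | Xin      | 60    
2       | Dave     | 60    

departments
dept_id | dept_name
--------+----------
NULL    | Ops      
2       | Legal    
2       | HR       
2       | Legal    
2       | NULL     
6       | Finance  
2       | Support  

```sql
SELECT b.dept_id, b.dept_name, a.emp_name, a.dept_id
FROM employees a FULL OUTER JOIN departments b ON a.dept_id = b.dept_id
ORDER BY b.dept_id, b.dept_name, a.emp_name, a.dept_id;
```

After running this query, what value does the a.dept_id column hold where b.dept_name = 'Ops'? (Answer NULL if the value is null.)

NULL

FULL OUTER JOIN keeps every row from both sides; unmatched rows get NULL for the other side's columns.
Matching on a.dept_id = b.dept_id. A NULL in a compared column never satisfies the condition.
- a row (dept_id=3): no match → kept, b columns NULL.
- a row (dept_id=6): matches 1 b row(s) → 1 output row(s).
- a row (dept_id=3): no match → kept, b columns NULL.
- a row (dept_id=5): no match → kept, b columns NULL.
- a row (dept_id=3): no match → kept, b columns NULL.
- a row (dept_id=6): matches 1 b row(s) → 1 output row(s).
- a row (dept_id=2): matches 5 b row(s) → 5 output row(s).
- 1 row(s) from b found no a partner → padded with NULL.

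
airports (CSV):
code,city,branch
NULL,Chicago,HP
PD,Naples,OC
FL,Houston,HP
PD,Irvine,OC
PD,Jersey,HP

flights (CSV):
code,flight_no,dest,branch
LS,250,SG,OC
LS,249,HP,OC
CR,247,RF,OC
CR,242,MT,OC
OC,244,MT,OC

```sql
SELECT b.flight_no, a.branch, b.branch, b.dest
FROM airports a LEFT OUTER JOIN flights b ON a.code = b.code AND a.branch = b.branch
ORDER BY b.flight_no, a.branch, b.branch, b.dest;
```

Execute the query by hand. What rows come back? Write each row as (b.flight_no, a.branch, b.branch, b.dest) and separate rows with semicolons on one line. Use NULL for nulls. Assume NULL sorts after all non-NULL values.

(NULL, HP, NULL, NULL); (NULL, HP, NULL, NULL); (NULL, HP, NULL, NULL); (NULL, OC, NULL, NULL); (NULL, OC, NULL, NULL)

LEFT JOIN keeps every row from `airports`; unmatched rows get NULL for `flights`'s columns.
Matching on a.code = b.code AND a.branch = b.branch. A NULL in a compared column never satisfies the condition.
- a (code=NULL, branch=HP) has no partner → padded with NULL.
- a (code=PD, branch=OC) has no partner → padded with NULL.
- a (code=FL, branch=HP) has no partner → padded with NULL.
- a (code=PD, branch=OC) has no partner → padded with NULL.
- a (code=PD, branch=HP) has no partner → padded with NULL.
After projecting and ordering:
b.flight_no | a.branch | b.branch | b.dest
NULL | HP | NULL | NULL
NULL | HP | NULL | NULL
NULL | HP | NULL | NULL
NULL | OC | NULL | NULL
NULL | OC | NULL | NULL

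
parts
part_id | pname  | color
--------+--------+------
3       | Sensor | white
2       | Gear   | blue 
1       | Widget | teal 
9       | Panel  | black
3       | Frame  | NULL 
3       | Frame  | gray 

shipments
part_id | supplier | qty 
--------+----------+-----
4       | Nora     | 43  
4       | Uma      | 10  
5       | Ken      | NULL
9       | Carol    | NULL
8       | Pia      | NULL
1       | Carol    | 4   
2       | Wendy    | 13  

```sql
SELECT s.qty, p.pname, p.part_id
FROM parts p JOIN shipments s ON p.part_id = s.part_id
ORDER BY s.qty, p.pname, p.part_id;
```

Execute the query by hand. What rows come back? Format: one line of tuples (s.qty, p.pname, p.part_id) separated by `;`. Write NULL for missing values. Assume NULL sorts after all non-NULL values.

(4, Widget, 1); (13, Gear, 2); (NULL, Panel, 9)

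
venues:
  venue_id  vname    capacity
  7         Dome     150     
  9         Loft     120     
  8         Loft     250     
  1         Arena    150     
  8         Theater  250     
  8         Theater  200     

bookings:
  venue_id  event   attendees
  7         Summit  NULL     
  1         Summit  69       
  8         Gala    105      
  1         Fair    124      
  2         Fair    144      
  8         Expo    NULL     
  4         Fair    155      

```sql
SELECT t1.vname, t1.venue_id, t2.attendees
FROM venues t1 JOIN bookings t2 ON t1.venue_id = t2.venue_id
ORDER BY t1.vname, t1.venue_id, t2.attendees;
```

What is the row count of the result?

INNER JOIN keeps only pairs where the ON condition holds.
Matching on t1.venue_id = t2.venue_id.
- t1 (venue_id=7) pairs with 1 row(s) of t2.
- t1 (venue_id=9) has no partner → excluded.
- t1 (venue_id=8) pairs with 2 row(s) of t2.
- t1 (venue_id=1) pairs with 2 row(s) of t2.
- t1 (venue_id=8) pairs with 2 row(s) of t2.
- t1 (venue_id=8) pairs with 2 row(s) of t2.
Total: 9 rows.

9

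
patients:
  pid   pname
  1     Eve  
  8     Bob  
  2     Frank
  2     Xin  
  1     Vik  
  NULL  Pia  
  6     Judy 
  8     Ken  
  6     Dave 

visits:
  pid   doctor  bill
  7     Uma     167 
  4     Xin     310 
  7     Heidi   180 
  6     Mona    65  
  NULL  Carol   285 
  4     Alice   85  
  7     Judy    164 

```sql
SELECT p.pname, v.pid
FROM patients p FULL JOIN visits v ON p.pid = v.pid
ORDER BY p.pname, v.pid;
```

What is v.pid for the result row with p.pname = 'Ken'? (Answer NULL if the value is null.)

NULL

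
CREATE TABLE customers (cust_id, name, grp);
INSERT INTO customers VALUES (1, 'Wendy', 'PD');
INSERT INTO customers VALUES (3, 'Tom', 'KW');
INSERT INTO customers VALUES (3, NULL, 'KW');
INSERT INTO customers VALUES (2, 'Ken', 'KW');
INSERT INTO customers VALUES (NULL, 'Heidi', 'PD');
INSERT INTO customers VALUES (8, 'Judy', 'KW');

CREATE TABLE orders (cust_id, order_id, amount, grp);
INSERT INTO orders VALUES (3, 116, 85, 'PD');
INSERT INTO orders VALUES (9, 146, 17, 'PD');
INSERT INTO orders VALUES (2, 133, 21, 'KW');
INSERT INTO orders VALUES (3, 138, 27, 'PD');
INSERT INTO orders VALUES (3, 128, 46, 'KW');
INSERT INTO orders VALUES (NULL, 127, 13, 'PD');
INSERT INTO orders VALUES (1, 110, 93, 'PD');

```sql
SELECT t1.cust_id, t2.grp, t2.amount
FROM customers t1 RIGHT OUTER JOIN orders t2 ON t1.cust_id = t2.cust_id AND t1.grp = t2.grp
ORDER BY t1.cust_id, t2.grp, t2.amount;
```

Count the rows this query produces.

RIGHT JOIN keeps every row from `orders`; unmatched rows get NULL for `customers`'s columns.
Matching on t1.cust_id = t2.cust_id AND t1.grp = t2.grp. A NULL in a compared column never satisfies the condition.
Matched pairs: 4; unmatched t2 rows kept: 4.
Total: 4 matched + 4 padded = 8 rows.

8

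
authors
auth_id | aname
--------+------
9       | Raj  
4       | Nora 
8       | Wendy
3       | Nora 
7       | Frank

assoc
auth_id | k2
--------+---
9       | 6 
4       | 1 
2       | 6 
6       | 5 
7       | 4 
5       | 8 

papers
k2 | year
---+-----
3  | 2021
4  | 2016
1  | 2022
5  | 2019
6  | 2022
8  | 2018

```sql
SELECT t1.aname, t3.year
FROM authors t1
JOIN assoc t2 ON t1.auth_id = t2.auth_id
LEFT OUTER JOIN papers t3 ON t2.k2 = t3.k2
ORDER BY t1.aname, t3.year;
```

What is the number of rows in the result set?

Joins associate left-to-right: authors INNER JOIN assoc on auth_id gives 3 intermediate row(s).
Then LEFT JOIN `papers t3` on k2: each of those 3 rows is kept; rows whose t2.k2 has no match in t3 get NULL for t3's columns.
Result: 3 row(s).

3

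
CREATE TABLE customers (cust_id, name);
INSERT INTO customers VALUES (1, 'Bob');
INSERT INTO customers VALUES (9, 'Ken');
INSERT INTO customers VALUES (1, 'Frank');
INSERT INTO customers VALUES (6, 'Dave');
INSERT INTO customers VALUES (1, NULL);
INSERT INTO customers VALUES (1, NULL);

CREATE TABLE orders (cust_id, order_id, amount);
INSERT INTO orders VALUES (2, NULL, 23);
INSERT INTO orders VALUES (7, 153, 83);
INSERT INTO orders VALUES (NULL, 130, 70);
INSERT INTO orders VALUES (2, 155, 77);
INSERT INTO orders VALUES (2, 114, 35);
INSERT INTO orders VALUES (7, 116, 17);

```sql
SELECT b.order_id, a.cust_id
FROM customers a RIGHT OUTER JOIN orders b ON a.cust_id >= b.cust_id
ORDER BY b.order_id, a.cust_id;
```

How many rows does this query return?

9

RIGHT JOIN keeps every row from `orders`; unmatched rows get NULL for `customers`'s columns.
Matching on a.cust_id >= b.cust_id. A NULL in a compared column never satisfies the condition.
Matched pairs: 8; unmatched b rows kept: 1.
Total: 8 matched + 1 padded = 9 rows.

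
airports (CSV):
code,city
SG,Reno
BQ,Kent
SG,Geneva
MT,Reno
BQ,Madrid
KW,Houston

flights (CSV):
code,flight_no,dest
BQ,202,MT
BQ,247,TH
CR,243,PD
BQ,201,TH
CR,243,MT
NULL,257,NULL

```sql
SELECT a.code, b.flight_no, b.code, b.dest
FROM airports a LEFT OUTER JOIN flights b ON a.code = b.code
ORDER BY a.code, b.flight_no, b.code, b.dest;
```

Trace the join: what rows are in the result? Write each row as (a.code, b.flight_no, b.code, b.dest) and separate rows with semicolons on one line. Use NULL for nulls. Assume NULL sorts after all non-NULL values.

LEFT JOIN keeps every row from `airports`; unmatched rows get NULL for `flights`'s columns.
Matching on a.code = b.code. A NULL in a compared column never satisfies the condition.
- a row (code=SG): no match → kept, b columns NULL.
- a row (code=BQ): matches 3 b row(s) → 3 output row(s).
- a row (code=SG): no match → kept, b columns NULL.
- a row (code=MT): no match → kept, b columns NULL.
- a row (code=BQ): matches 3 b row(s) → 3 output row(s).
- a row (code=KW): no match → kept, b columns NULL.
After projecting and ordering:
a.code | b.flight_no | b.code | b.dest
BQ | 201 | BQ | TH
BQ | 201 | BQ | TH
BQ | 202 | BQ | MT
BQ | 202 | BQ | MT
BQ | 247 | BQ | TH
BQ | 247 | BQ | TH
KW | NULL | NULL | NULL
MT | NULL | NULL | NULL
SG | NULL | NULL | NULL
SG | NULL | NULL | NULL

(BQ, 201, BQ, TH); (BQ, 201, BQ, TH); (BQ, 202, BQ, MT); (BQ, 202, BQ, MT); (BQ, 247, BQ, TH); (BQ, 247, BQ, TH); (KW, NULL, NULL, NULL); (MT, NULL, NULL, NULL); (SG, NULL, NULL, NULL); (SG, NULL, NULL, NULL)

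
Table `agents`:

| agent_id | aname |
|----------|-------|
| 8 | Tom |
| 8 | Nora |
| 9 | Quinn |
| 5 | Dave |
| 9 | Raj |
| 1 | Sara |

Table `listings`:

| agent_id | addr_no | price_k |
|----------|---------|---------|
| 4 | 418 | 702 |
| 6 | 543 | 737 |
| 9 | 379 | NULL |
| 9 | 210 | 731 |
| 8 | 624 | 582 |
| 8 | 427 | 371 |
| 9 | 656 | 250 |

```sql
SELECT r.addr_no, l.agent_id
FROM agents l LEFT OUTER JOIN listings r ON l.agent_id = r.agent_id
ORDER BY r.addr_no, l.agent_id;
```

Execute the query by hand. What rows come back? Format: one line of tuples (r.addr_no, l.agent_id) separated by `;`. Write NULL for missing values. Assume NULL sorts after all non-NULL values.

LEFT JOIN keeps every row from `agents`; unmatched rows get NULL for `listings`'s columns.
Matching on l.agent_id = r.agent_id.
- agent_id=8: 2 matching r row(s), so 2 row(s) emitted.
- agent_id=8: 2 matching r row(s), so 2 row(s) emitted.
- agent_id=9: 3 matching r row(s), so 3 row(s) emitted.
- agent_id=5: no r row matches, row kept with r columns NULL.
- agent_id=9: 3 matching r row(s), so 3 row(s) emitted.
- agent_id=1: no r row matches, row kept with r columns NULL.

(210, 9); (210, 9); (379, 9); (379, 9); (427, 8); (427, 8); (624, 8); (624, 8); (656, 9); (656, 9); (NULL, 1); (NULL, 5)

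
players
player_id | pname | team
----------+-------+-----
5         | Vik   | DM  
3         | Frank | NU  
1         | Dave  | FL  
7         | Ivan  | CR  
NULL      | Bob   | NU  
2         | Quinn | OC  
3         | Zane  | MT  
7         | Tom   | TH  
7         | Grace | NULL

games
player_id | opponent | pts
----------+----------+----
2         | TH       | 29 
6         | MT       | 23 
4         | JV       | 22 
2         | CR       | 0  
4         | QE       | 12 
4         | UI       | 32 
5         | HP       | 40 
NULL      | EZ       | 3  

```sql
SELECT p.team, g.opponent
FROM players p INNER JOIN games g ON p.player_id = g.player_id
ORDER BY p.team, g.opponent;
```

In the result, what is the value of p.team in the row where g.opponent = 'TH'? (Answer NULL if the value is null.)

OC

INNER JOIN keeps only pairs where the ON condition holds.
Matching on p.player_id = g.player_id. A NULL in a compared column never satisfies the condition.
- p (player_id=5) pairs with 1 row(s) of g.
- p (player_id=3) has no partner → excluded.
- p (player_id=1) has no partner → excluded.
- p (player_id=7) has no partner → excluded.
- p (player_id=NULL) has no partner → excluded.
- p (player_id=2) pairs with 2 row(s) of g.
- p (player_id=3) has no partner → excluded.
- p (player_id=7) has no partner → excluded.
- p (player_id=7) has no partner → excluded.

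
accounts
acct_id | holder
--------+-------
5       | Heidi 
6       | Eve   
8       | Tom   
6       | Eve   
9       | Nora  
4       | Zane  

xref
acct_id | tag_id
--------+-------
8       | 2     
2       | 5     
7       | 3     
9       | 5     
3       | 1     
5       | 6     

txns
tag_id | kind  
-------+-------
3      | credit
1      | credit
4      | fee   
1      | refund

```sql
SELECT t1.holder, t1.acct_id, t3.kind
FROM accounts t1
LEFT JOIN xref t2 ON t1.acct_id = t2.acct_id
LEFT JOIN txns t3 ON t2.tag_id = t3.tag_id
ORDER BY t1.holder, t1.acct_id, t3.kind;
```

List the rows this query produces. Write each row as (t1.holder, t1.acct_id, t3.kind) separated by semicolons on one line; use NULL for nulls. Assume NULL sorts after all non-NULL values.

(Eve, 6, NULL); (Eve, 6, NULL); (Heidi, 5, NULL); (Nora, 9, NULL); (Tom, 8, NULL); (Zane, 4, NULL)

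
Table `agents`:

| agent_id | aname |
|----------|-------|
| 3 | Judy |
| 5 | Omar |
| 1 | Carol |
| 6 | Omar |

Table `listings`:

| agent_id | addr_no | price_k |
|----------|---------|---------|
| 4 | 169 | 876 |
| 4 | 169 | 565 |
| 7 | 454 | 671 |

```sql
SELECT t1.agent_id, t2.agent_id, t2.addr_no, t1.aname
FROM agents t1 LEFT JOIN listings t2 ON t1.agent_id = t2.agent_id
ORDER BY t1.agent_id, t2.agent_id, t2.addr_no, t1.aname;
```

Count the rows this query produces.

LEFT JOIN keeps every row from `agents`; unmatched rows get NULL for `listings`'s columns.
Matching on t1.agent_id = t2.agent_id.
- t1[0] agent_id=3 → no match; kept with NULLs on the t2 side.
- t1[1] agent_id=5 → no match; kept with NULLs on the t2 side.
- t1[2] agent_id=1 → no match; kept with NULLs on the t2 side.
- t1[3] agent_id=6 → no match; kept with NULLs on the t2 side.
Total: 0 matched + 4 padded = 4 rows.

4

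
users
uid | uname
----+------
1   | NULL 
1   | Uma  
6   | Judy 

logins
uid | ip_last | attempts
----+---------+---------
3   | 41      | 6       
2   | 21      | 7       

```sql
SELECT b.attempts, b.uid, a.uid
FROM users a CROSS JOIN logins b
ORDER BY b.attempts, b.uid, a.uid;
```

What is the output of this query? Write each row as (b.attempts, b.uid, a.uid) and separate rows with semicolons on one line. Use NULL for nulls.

CROSS JOIN pairs every row of `users` with every row of `logins`: 3 × 2 = 6 rows.
After projecting and ordering:
b.attempts | b.uid | a.uid
6 | 3 | 1
6 | 3 | 1
6 | 3 | 6
7 | 2 | 1
7 | 2 | 1
7 | 2 | 6

(6, 3, 1); (6, 3, 1); (6, 3, 6); (7, 2, 1); (7, 2, 1); (7, 2, 6)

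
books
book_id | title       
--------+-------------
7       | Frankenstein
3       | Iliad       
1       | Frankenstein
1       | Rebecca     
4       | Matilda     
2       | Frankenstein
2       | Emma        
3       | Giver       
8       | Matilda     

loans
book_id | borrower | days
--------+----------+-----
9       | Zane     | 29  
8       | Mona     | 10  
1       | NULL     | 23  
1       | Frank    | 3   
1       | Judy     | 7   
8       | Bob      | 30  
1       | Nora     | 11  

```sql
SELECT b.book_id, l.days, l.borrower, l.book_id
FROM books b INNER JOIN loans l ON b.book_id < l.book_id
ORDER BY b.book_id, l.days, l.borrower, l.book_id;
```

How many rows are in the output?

25

INNER JOIN keeps only pairs where the ON condition holds.
Matching on b.book_id < l.book_id.
- b (book_id=7) pairs with 3 row(s) of l.
- b (book_id=3) pairs with 3 row(s) of l.
- b (book_id=1) pairs with 3 row(s) of l.
- b (book_id=1) pairs with 3 row(s) of l.
- b (book_id=4) pairs with 3 row(s) of l.
- b (book_id=2) pairs with 3 row(s) of l.
- b (book_id=2) pairs with 3 row(s) of l.
- b (book_id=3) pairs with 3 row(s) of l.
- b (book_id=8) pairs with 1 row(s) of l.
Total: 25 rows.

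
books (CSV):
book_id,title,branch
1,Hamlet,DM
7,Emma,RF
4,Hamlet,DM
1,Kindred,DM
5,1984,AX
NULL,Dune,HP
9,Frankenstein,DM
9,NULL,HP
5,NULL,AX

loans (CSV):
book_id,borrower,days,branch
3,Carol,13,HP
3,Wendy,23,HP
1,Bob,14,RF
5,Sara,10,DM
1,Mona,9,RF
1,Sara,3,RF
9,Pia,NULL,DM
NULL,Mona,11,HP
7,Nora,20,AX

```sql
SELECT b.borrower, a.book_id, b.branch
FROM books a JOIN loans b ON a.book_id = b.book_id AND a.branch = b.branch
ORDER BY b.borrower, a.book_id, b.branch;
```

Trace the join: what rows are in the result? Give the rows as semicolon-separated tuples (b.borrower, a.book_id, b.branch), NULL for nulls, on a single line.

(Pia, 9, DM)

INNER JOIN keeps only pairs where the ON condition holds.
Matching on a.book_id = b.book_id AND a.branch = b.branch. A NULL in a compared column never satisfies the condition.
- book_id=1, branch=DM: no matching b row, dropped.
- book_id=7, branch=RF: no matching b row, dropped.
- book_id=4, branch=DM: no matching b row, dropped.
- book_id=1, branch=DM: no matching b row, dropped.
- book_id=5, branch=AX: no matching b row, dropped.
- book_id=NULL, branch=HP: no matching b row, dropped.
- book_id=9, branch=DM: 1 matching b row(s), so 1 row(s) emitted.
- book_id=9, branch=HP: no matching b row, dropped.
- book_id=5, branch=AX: no matching b row, dropped.
After projecting and ordering:
b.borrower | a.book_id | b.branch
Pia | 9 | DM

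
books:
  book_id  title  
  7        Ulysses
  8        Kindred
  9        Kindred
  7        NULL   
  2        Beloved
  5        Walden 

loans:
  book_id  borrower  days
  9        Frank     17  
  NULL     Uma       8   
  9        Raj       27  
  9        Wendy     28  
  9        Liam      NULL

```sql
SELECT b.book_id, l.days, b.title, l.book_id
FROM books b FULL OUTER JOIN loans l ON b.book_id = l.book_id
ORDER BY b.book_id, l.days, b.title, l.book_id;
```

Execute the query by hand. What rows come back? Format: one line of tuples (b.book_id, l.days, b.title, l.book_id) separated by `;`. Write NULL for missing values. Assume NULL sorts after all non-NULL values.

FULL OUTER JOIN keeps every row from both sides; unmatched rows get NULL for the other side's columns.
Matching on b.book_id = l.book_id. A NULL in a compared column never satisfies the condition.
Matched pairs: 4; unmatched b rows kept: 5; unmatched l rows kept: 1.

(2, NULL, Beloved, NULL); (5, NULL, Walden, NULL); (7, NULL, Ulysses, NULL); (7, NULL, NULL, NULL); (8, NULL, Kindred, NULL); (9, 17, Kindred, 9); (9, 27, Kindred, 9); (9, 28, Kindred, 9); (9, NULL, Kindred, 9); (NULL, 8, NULL, NULL)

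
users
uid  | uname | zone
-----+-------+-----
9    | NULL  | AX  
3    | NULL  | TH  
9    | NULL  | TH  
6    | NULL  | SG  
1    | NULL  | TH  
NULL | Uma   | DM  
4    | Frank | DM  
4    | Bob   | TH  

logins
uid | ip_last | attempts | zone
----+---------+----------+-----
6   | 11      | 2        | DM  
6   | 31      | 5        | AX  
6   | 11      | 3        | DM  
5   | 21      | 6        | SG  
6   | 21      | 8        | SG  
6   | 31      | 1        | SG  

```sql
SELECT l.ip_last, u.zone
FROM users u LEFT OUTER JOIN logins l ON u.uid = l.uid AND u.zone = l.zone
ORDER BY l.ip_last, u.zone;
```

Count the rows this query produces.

9

LEFT JOIN keeps every row from `users`; unmatched rows get NULL for `logins`'s columns.
Matching on u.uid = l.uid AND u.zone = l.zone. A NULL in a compared column never satisfies the condition.
- u row (uid=9, zone=AX): no match → kept, l columns NULL.
- u row (uid=3, zone=TH): no match → kept, l columns NULL.
- u row (uid=9, zone=TH): no match → kept, l columns NULL.
- u row (uid=6, zone=SG): matches 2 l row(s) → 2 output row(s).
- u row (uid=1, zone=TH): no match → kept, l columns NULL.
- u row (uid=NULL, zone=DM): no match → kept, l columns NULL.
- u row (uid=4, zone=DM): no match → kept, l columns NULL.
- u row (uid=4, zone=TH): no match → kept, l columns NULL.
Total: 2 matched + 7 padded = 9 rows.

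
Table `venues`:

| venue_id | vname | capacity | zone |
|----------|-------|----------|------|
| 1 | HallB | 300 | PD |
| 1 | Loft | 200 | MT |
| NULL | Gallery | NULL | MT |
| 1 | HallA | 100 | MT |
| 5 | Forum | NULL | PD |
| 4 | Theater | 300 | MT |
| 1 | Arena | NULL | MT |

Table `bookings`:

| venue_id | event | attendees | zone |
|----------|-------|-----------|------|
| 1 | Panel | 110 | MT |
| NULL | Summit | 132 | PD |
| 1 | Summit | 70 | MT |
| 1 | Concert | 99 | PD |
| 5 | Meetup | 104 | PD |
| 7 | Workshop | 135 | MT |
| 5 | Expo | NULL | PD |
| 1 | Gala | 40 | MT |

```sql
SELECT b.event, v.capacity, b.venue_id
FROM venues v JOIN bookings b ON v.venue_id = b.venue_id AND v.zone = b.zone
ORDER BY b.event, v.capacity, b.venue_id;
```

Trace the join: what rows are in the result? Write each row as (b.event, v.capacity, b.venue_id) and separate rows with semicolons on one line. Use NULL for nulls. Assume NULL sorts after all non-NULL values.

INNER JOIN keeps only pairs where the ON condition holds.
Matching on v.venue_id = b.venue_id AND v.zone = b.zone. A NULL in a compared column never satisfies the condition.
- v[0] venue_id=1, zone=PD → 1 match(es) in b → 1 row(s).
- v[1] venue_id=1, zone=MT → 3 match(es) in b → 3 row(s).
- v[2] venue_id=NULL, zone=MT → no match; dropped.
- v[3] venue_id=1, zone=MT → 3 match(es) in b → 3 row(s).
- v[4] venue_id=5, zone=PD → 2 match(es) in b → 2 row(s).
- v[5] venue_id=4, zone=MT → no match; dropped.
- v[6] venue_id=1, zone=MT → 3 match(es) in b → 3 row(s).

(Concert, 300, 1); (Expo, NULL, 5); (Gala, 100, 1); (Gala, 200, 1); (Gala, NULL, 1); (Meetup, NULL, 5); (Panel, 100, 1); (Panel, 200, 1); (Panel, NULL, 1); (Summit, 100, 1); (Summit, 200, 1); (Summit, NULL, 1)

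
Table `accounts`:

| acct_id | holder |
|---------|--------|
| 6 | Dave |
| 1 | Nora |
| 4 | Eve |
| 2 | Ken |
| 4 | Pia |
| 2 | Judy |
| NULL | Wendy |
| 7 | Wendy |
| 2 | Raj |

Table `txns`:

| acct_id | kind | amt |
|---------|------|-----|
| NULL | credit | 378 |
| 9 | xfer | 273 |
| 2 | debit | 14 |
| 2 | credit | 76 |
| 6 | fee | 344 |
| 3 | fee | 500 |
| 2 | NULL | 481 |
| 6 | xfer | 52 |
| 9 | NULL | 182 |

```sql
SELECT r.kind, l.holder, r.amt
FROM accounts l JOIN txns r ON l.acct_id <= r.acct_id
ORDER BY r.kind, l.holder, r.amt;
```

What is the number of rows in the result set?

INNER JOIN keeps only pairs where the ON condition holds.
Matching on l.acct_id <= r.acct_id. A NULL in a compared column never satisfies the condition.
- l (acct_id=6) pairs with 4 row(s) of r.
- l (acct_id=1) pairs with 8 row(s) of r.
- l (acct_id=4) pairs with 4 row(s) of r.
- l (acct_id=2) pairs with 8 row(s) of r.
- l (acct_id=4) pairs with 4 row(s) of r.
- l (acct_id=2) pairs with 8 row(s) of r.
- l (acct_id=NULL) has no partner → excluded.
- l (acct_id=7) pairs with 2 row(s) of r.
- l (acct_id=2) pairs with 8 row(s) of r.
Total: 46 rows.

46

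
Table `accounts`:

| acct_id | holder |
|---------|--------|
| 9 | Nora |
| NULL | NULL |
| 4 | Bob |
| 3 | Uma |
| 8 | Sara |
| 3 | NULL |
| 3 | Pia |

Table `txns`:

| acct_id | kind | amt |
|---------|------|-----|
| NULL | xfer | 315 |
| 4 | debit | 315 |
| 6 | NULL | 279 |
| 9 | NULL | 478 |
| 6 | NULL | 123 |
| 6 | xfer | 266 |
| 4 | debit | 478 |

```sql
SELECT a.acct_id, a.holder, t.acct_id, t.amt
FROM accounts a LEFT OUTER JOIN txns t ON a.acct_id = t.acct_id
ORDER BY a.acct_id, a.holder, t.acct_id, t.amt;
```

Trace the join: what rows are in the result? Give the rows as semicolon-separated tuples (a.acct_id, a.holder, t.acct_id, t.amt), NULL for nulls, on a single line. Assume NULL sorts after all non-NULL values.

(3, Pia, NULL, NULL); (3, Uma, NULL, NULL); (3, NULL, NULL, NULL); (4, Bob, 4, 315); (4, Bob, 4, 478); (8, Sara, NULL, NULL); (9, Nora, 9, 478); (NULL, NULL, NULL, NULL)

LEFT JOIN keeps every row from `accounts`; unmatched rows get NULL for `txns`'s columns.
Matching on a.acct_id = t.acct_id. A NULL in a compared column never satisfies the condition.
- a (acct_id=9) pairs with 1 row(s) of t.
- a (acct_id=NULL) has no partner → padded with NULL.
- a (acct_id=4) pairs with 2 row(s) of t.
- a (acct_id=3) has no partner → padded with NULL.
- a (acct_id=8) has no partner → padded with NULL.
- a (acct_id=3) has no partner → padded with NULL.
- a (acct_id=3) has no partner → padded with NULL.
After projecting and ordering:
a.acct_id | a.holder | t.acct_id | t.amt
3 | Pia | NULL | NULL
3 | Uma | NULL | NULL
3 | NULL | NULL | NULL
4 | Bob | 4 | 315
4 | Bob | 4 | 478
8 | Sara | NULL | NULL
9 | Nora | 9 | 478
NULL | NULL | NULL | NULL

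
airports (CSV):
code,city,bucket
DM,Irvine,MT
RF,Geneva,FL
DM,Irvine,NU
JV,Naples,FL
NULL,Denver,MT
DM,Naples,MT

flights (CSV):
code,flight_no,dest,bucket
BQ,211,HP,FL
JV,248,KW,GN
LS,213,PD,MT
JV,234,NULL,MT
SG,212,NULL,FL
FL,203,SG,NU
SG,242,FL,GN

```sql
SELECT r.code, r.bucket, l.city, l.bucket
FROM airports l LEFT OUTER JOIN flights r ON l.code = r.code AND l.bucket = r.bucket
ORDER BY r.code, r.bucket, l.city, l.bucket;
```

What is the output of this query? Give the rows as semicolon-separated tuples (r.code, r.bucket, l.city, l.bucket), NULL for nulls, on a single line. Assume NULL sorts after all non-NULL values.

LEFT JOIN keeps every row from `airports`; unmatched rows get NULL for `flights`'s columns.
Matching on l.code = r.code AND l.bucket = r.bucket. A NULL in a compared column never satisfies the condition.
- code=DM, bucket=MT: no r row matches, row kept with r columns NULL.
- code=RF, bucket=FL: no r row matches, row kept with r columns NULL.
- code=DM, bucket=NU: no r row matches, row kept with r columns NULL.
- code=JV, bucket=FL: no r row matches, row kept with r columns NULL.
- code=NULL, bucket=MT: no r row matches, row kept with r columns NULL.
- code=DM, bucket=MT: no r row matches, row kept with r columns NULL.
After projecting and ordering:
r.code | r.bucket | l.city | l.bucket
NULL | NULL | Denver | MT
NULL | NULL | Geneva | FL
NULL | NULL | Irvine | MT
NULL | NULL | Irvine | NU
NULL | NULL | Naples | FL
NULL | NULL | Naples | MT

(NULL, NULL, Denver, MT); (NULL, NULL, Geneva, FL); (NULL, NULL, Irvine, MT); (NULL, NULL, Irvine, NU); (NULL, NULL, Naples, FL); (NULL, NULL, Naples, MT)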